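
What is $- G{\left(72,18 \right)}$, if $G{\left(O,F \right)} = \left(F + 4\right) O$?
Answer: $-1584$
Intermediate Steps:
$G{\left(O,F \right)} = O \left(4 + F\right)$ ($G{\left(O,F \right)} = \left(4 + F\right) O = O \left(4 + F\right)$)
$- G{\left(72,18 \right)} = - 72 \left(4 + 18\right) = - 72 \cdot 22 = \left(-1\right) 1584 = -1584$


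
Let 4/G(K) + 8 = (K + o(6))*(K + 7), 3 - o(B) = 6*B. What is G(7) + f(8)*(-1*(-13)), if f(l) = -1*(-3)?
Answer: 3626/93 ≈ 38.989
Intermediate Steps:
f(l) = 3
o(B) = 3 - 6*B
G(K) = 4/(-8 + (-33 + K)*(7 + K)) (G(K) = 4/(-8 + (K + (3 - 6*6))*(K + 7)) = 4/(-8 + (K + (3 - 36))*(7 + K)) = 4/(-8 + (K - 33)*(7 + K)) = 4/(-8 + (-33 + K)*(7 + K)))
G(7) + f(8)*(-1*(-13)) = 4/(-239 + 7² - 26*7) + 3*(-1*(-13)) = 4/(-239 + 49 - 182) + 3*13 = 4/(-372) + 39 = 4*(-1/372) + 39 = -1/93 + 39 = 3626/93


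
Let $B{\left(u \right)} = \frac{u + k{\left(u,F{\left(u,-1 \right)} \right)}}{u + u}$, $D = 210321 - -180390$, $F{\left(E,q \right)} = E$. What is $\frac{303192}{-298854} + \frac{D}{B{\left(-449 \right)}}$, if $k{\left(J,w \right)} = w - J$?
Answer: $\frac{12973932622}{16603} \approx 7.8142 \cdot 10^{5}$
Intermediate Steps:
$D = 390711$ ($D = 210321 + 180390 = 390711$)
$B{\left(u \right)} = \frac{1}{2}$ ($B{\left(u \right)} = \frac{u + \left(u - u\right)}{u + u} = \frac{u + 0}{2 u} = u \frac{1}{2 u} = \frac{1}{2}$)
$\frac{303192}{-298854} + \frac{D}{B{\left(-449 \right)}} = \frac{303192}{-298854} + 390711 \frac{1}{\frac{1}{2}} = 303192 \left(- \frac{1}{298854}\right) + 390711 \cdot 2 = - \frac{16844}{16603} + 781422 = \frac{12973932622}{16603}$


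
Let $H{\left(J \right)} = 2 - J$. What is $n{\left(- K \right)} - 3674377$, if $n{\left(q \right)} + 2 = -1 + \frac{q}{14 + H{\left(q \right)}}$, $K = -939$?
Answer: $- \frac{3391453679}{923} \approx -3.6744 \cdot 10^{6}$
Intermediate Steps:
$n{\left(q \right)} = -3 + \frac{q}{16 - q}$ ($n{\left(q \right)} = -2 + \left(-1 + \frac{q}{14 - \left(-2 + q\right)}\right) = -2 + \left(-1 + \frac{q}{16 - q}\right) = -3 + \frac{q}{16 - q}$)
$n{\left(- K \right)} - 3674377 = \frac{4 \left(12 - \left(-1\right) \left(-939\right)\right)}{-16 - -939} - 3674377 = \frac{4 \left(12 - 939\right)}{-16 + 939} - 3674377 = \frac{4 \left(12 - 939\right)}{923} - 3674377 = 4 \cdot \frac{1}{923} \left(-927\right) - 3674377 = - \frac{3708}{923} - 3674377 = - \frac{3391453679}{923}$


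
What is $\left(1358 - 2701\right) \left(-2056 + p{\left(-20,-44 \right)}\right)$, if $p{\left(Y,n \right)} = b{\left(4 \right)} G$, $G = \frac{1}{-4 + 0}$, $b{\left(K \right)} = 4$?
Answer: $2762551$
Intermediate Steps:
$G = - \frac{1}{4}$ ($G = \frac{1}{-4} = - \frac{1}{4} \approx -0.25$)
$p{\left(Y,n \right)} = -1$ ($p{\left(Y,n \right)} = 4 \left(- \frac{1}{4}\right) = -1$)
$\left(1358 - 2701\right) \left(-2056 + p{\left(-20,-44 \right)}\right) = \left(1358 - 2701\right) \left(-2056 - 1\right) = \left(-1343\right) \left(-2057\right) = 2762551$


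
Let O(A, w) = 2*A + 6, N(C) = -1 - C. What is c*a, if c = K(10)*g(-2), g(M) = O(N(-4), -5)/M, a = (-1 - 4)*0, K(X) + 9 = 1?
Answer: 0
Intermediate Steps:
O(A, w) = 6 + 2*A
K(X) = -8 (K(X) = -9 + 1 = -8)
a = 0 (a = -5*0 = 0)
g(M) = 12/M (g(M) = (6 + 2*(-1 - 1*(-4)))/M = (6 + 2*(-1 + 4))/M = (6 + 2*3)/M = (6 + 6)/M = 12/M)
c = 48 (c = -96/(-2) = -96*(-1)/2 = -8*(-6) = 48)
c*a = 48*0 = 0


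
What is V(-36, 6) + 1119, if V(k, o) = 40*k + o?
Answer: -315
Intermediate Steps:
V(k, o) = o + 40*k
V(-36, 6) + 1119 = (6 + 40*(-36)) + 1119 = (6 - 1440) + 1119 = -1434 + 1119 = -315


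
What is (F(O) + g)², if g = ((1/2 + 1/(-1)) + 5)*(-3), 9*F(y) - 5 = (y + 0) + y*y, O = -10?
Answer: 2809/324 ≈ 8.6698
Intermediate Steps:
F(y) = 5/9 + y/9 + y²/9 (F(y) = 5/9 + ((y + 0) + y*y)/9 = 5/9 + (y + y²)/9 = 5/9 + (y/9 + y²/9) = 5/9 + y/9 + y²/9)
g = -27/2 (g = ((1*(½) + 1*(-1)) + 5)*(-3) = ((½ - 1) + 5)*(-3) = (-½ + 5)*(-3) = (9/2)*(-3) = -27/2 ≈ -13.500)
(F(O) + g)² = ((5/9 + (⅑)*(-10) + (⅑)*(-10)²) - 27/2)² = ((5/9 - 10/9 + (⅑)*100) - 27/2)² = ((5/9 - 10/9 + 100/9) - 27/2)² = (95/9 - 27/2)² = (-53/18)² = 2809/324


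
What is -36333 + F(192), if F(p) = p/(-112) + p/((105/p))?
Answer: -1259427/35 ≈ -35984.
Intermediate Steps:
F(p) = -p/112 + p²/105 (F(p) = p*(-1/112) + p*(p/105) = -p/112 + p²/105)
-36333 + F(192) = -36333 + (1/1680)*192*(-15 + 16*192) = -36333 + (1/1680)*192*(-15 + 3072) = -36333 + (1/1680)*192*3057 = -36333 + 12228/35 = -1259427/35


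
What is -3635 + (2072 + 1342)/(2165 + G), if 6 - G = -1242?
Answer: -12402841/3413 ≈ -3634.0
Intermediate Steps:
G = 1248 (G = 6 - 1*(-1242) = 6 + 1242 = 1248)
-3635 + (2072 + 1342)/(2165 + G) = -3635 + (2072 + 1342)/(2165 + 1248) = -3635 + 3414/3413 = -12402841/3413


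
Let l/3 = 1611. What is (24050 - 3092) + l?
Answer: 25791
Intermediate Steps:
l = 4833 (l = 3*1611 = 4833)
(24050 - 3092) + l = (24050 - 3092) + 4833 = 20958 + 4833 = 25791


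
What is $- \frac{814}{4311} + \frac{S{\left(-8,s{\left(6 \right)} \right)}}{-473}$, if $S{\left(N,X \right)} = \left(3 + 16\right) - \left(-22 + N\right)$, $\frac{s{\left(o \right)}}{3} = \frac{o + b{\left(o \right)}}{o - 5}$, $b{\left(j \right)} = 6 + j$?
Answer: $- \frac{596261}{2039103} \approx -0.29241$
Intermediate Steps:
$s{\left(o \right)} = \frac{3 \left(6 + 2 o\right)}{-5 + o}$ ($s{\left(o \right)} = 3 \frac{o + \left(6 + o\right)}{o - 5} = 3 \frac{6 + 2 o}{-5 + o} = \frac{3 \left(6 + 2 o\right)}{-5 + o}$)
$S{\left(N,X \right)} = 41 - N$ ($S{\left(N,X \right)} = 19 - \left(-22 + N\right) = 41 - N$)
$- \frac{814}{4311} + \frac{S{\left(-8,s{\left(6 \right)} \right)}}{-473} = - \frac{814}{4311} + \frac{41 - -8}{-473} = \left(-814\right) \frac{1}{4311} + \left(41 + 8\right) \left(- \frac{1}{473}\right) = - \frac{814}{4311} + 49 \left(- \frac{1}{473}\right) = - \frac{814}{4311} - \frac{49}{473} = - \frac{596261}{2039103}$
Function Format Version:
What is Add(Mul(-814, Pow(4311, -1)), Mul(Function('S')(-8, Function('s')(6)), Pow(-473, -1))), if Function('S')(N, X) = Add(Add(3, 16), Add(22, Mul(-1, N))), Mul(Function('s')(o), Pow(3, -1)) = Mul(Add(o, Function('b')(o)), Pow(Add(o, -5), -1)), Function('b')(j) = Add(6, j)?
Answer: Rational(-596261, 2039103) ≈ -0.29241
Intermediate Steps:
Function('s')(o) = Mul(3, Pow(Add(-5, o), -1), Add(6, Mul(2, o))) (Function('s')(o) = Mul(3, Mul(Add(o, Add(6, o)), Pow(Add(o, -5), -1))) = Mul(3, Mul(Add(6, Mul(2, o)), Pow(Add(-5, o), -1))) = Mul(3, Mul(Pow(Add(-5, o), -1), Add(6, Mul(2, o)))) = Mul(3, Pow(Add(-5, o), -1), Add(6, Mul(2, o))))
Function('S')(N, X) = Add(41, Mul(-1, N)) (Function('S')(N, X) = Add(19, Add(22, Mul(-1, N))) = Add(41, Mul(-1, N)))
Add(Mul(-814, Pow(4311, -1)), Mul(Function('S')(-8, Function('s')(6)), Pow(-473, -1))) = Add(Mul(-814, Pow(4311, -1)), Mul(Add(41, Mul(-1, -8)), Pow(-473, -1))) = Add(Mul(-814, Rational(1, 4311)), Mul(Add(41, 8), Rational(-1, 473))) = Add(Rational(-814, 4311), Mul(49, Rational(-1, 473))) = Add(Rational(-814, 4311), Rational(-49, 473)) = Rational(-596261, 2039103)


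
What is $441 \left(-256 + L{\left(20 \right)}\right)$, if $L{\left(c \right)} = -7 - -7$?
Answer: $-112896$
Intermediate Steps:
$L{\left(c \right)} = 0$ ($L{\left(c \right)} = -7 + 7 = 0$)
$441 \left(-256 + L{\left(20 \right)}\right) = 441 \left(-256 + 0\right) = 441 \left(-256\right) = -112896$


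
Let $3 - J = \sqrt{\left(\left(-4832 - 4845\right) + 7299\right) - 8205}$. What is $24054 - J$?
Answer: $24051 + i \sqrt{10583} \approx 24051.0 + 102.87 i$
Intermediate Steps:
$J = 3 - i \sqrt{10583}$ ($J = 3 - \sqrt{\left(\left(-4832 - 4845\right) + 7299\right) - 8205} = 3 - \sqrt{\left(-9677 + 7299\right) - 8205} = 3 - \sqrt{-2378 - 8205} = 3 - \sqrt{-10583} = 3 - i \sqrt{10583} \approx 3.0 - 102.87 i$)
$24054 - J = 24054 - \left(3 - i \sqrt{10583}\right) = 24051 + i \sqrt{10583}$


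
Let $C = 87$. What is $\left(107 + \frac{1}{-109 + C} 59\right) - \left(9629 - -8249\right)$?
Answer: $- \frac{391021}{22} \approx -17774.0$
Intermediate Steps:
$\left(107 + \frac{1}{-109 + C} 59\right) - \left(9629 - -8249\right) = \left(107 + \frac{1}{-109 + 87} \cdot 59\right) - \left(9629 - -8249\right) = \left(107 + \frac{1}{-22} \cdot 59\right) - \left(9629 + 8249\right) = \left(107 - \frac{59}{22}\right) - 17878 = \frac{2295}{22} - 17878 = - \frac{391021}{22}$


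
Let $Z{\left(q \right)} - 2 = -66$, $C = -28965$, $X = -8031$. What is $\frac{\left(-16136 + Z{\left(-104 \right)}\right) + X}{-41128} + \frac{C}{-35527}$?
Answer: $\frac{2052127257}{1461154456} \approx 1.4045$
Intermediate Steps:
$Z{\left(q \right)} = -64$ ($Z{\left(q \right)} = 2 - 66 = -64$)
$\frac{\left(-16136 + Z{\left(-104 \right)}\right) + X}{-41128} + \frac{C}{-35527} = \frac{\left(-16136 - 64\right) - 8031}{-41128} - \frac{28965}{-35527} = \left(-16200 - 8031\right) \left(- \frac{1}{41128}\right) - - \frac{28965}{35527} = \left(-24231\right) \left(- \frac{1}{41128}\right) + \frac{28965}{35527} = \frac{24231}{41128} + \frac{28965}{35527} = \frac{2052127257}{1461154456}$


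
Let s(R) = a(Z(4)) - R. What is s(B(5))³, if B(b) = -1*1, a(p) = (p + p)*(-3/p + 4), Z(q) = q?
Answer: 19683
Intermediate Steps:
a(p) = 2*p*(4 - 3/p) (a(p) = (2*p)*(4 - 3/p) = 2*p*(4 - 3/p))
B(b) = -1
s(R) = 26 - R (s(R) = (-6 + 8*4) - R = (-6 + 32) - R = 26 - R)
s(B(5))³ = (26 - 1*(-1))³ = (26 + 1)³ = 27³ = 19683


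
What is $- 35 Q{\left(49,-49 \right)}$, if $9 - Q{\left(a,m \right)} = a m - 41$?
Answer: $-85785$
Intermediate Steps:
$Q{\left(a,m \right)} = 50 - a m$ ($Q{\left(a,m \right)} = 9 - \left(a m - 41\right) = 9 - \left(-41 + a m\right) = 50 - a m$)
$- 35 Q{\left(49,-49 \right)} = - 35 \left(50 - 49 \left(-49\right)\right) = - 35 \left(50 + 2401\right) = \left(-35\right) 2451 = -85785$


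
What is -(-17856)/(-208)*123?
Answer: -137268/13 ≈ -10559.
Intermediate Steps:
-(-17856)/(-208)*123 = -(-17856)*(-1)/208*123 = -192*93/208*123 = -1116/13*123 = -137268/13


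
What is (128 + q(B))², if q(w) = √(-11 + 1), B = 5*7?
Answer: (128 + I*√10)² ≈ 16374.0 + 809.54*I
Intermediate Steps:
B = 35
q(w) = I*√10 (q(w) = √(-10) = I*√10)
(128 + q(B))² = (128 + I*√10)²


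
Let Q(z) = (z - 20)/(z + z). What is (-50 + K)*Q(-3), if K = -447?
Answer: -11431/6 ≈ -1905.2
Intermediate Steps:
Q(z) = (-20 + z)/(2*z) (Q(z) = (-20 + z)/((2*z)) = (-20 + z)*(1/(2*z)) = (-20 + z)/(2*z))
(-50 + K)*Q(-3) = (-50 - 447)*((½)*(-20 - 3)/(-3)) = -497*(-1)*(-23)/(2*3) = -497*23/6 = -11431/6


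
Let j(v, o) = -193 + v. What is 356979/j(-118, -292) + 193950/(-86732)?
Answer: -15510910539/13486826 ≈ -1150.1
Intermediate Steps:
356979/j(-118, -292) + 193950/(-86732) = 356979/(-193 - 118) + 193950/(-86732) = 356979/(-311) + 193950*(-1/86732) = 356979*(-1/311) - 96975/43366 = -356979/311 - 96975/43366 = -15510910539/13486826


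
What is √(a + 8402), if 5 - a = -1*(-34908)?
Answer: I*√26501 ≈ 162.79*I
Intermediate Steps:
a = -34903 (a = 5 - (-1)*(-34908) = 5 - 1*34908 = 5 - 34908 = -34903)
√(a + 8402) = √(-34903 + 8402) = √(-26501) = I*√26501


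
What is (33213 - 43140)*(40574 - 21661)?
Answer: -187749351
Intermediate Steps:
(33213 - 43140)*(40574 - 21661) = -9927*18913 = -187749351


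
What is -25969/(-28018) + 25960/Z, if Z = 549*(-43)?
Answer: -114297097/661420926 ≈ -0.17281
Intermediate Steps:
Z = -23607
-25969/(-28018) + 25960/Z = -25969/(-28018) + 25960/(-23607) = -25969*(-1/28018) + 25960*(-1/23607) = 25969/28018 - 25960/23607 = -114297097/661420926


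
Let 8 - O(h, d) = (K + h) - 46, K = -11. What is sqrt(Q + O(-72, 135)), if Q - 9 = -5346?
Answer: 20*I*sqrt(13) ≈ 72.111*I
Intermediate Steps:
Q = -5337 (Q = 9 - 5346 = -5337)
O(h, d) = 65 - h (O(h, d) = 8 - ((-11 + h) - 46) = 8 - (-57 + h) = 8 + (57 - h) = 65 - h)
sqrt(Q + O(-72, 135)) = sqrt(-5337 + (65 - 1*(-72))) = sqrt(-5337 + (65 + 72)) = sqrt(-5337 + 137) = sqrt(-5200) = 20*I*sqrt(13)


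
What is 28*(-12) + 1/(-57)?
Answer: -19153/57 ≈ -336.02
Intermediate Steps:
28*(-12) + 1/(-57) = -336 - 1/57 = -19153/57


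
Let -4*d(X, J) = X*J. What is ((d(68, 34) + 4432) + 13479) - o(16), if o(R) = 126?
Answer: 17207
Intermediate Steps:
d(X, J) = -J*X/4 (d(X, J) = -X*J/4 = -J*X/4)
((d(68, 34) + 4432) + 13479) - o(16) = ((-¼*34*68 + 4432) + 13479) - 1*126 = ((-578 + 4432) + 13479) - 126 = (3854 + 13479) - 126 = 17333 - 126 = 17207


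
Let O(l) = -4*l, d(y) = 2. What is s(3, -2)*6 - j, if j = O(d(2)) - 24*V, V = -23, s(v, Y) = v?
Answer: -526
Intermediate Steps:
j = 544 (j = -4*2 - 24*(-23) = -8 + 552 = 544)
s(3, -2)*6 - j = 3*6 - 1*544 = 18 - 544 = -526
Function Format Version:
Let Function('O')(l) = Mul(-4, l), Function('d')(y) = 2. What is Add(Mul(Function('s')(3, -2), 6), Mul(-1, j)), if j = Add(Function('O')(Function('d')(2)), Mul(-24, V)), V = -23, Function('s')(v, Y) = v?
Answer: -526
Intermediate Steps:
j = 544 (j = Add(Mul(-4, 2), Mul(-24, -23)) = Add(-8, 552) = 544)
Add(Mul(Function('s')(3, -2), 6), Mul(-1, j)) = Add(Mul(3, 6), Mul(-1, 544)) = Add(18, -544) = -526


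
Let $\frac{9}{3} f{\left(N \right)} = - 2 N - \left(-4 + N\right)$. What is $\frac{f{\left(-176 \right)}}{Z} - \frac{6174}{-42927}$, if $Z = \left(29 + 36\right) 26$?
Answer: $\frac{9023224}{36273315} \approx 0.24876$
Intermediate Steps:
$f{\left(N \right)} = \frac{4}{3} - N$ ($f{\left(N \right)} = \frac{- 2 N - \left(-4 + N\right)}{3} = \frac{4 - 3 N}{3} = \frac{4}{3} - N$)
$Z = 1690$ ($Z = 65 \cdot 26 = 1690$)
$\frac{f{\left(-176 \right)}}{Z} - \frac{6174}{-42927} = \frac{\frac{4}{3} - -176}{1690} - \frac{6174}{-42927} = \left(\frac{4}{3} + 176\right) \frac{1}{1690} - - \frac{2058}{14309} = \frac{532}{3} \cdot \frac{1}{1690} + \frac{2058}{14309} = \frac{266}{2535} + \frac{2058}{14309} = \frac{9023224}{36273315}$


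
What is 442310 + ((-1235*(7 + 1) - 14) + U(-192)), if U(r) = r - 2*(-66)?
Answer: 432356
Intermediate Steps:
U(r) = 132 + r (U(r) = r - 1*(-132) = r + 132 = 132 + r)
442310 + ((-1235*(7 + 1) - 14) + U(-192)) = 442310 + ((-1235*(7 + 1) - 14) + (132 - 192)) = 442310 + ((-1235*8 - 14) - 60) = 442310 + ((-247*40 - 14) - 60) = 442310 + ((-9880 - 14) - 60) = 442310 + (-9894 - 60) = 442310 - 9954 = 432356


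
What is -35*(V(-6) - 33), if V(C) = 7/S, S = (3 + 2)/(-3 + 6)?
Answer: 1008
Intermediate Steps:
S = 5/3 ≈ 1.6667
V(C) = 21/5 (V(C) = 7/(5/3) = 7*(⅗) = 21/5)
-35*(V(-6) - 33) = -35*(21/5 - 33) = -35*(-144/5) = 1008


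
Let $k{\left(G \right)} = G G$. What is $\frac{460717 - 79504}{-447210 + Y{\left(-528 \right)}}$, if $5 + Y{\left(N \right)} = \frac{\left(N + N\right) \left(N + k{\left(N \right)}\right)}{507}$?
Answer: $- \frac{64424997}{173525447} \approx -0.37127$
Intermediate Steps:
$k{\left(G \right)} = G^{2}$
$Y{\left(N \right)} = -5 + \frac{2 N \left(N + N^{2}\right)}{507}$ ($Y{\left(N \right)} = -5 + \frac{\left(N + N\right) \left(N + N^{2}\right)}{507} = -5 + 2 N \left(N + N^{2}\right) \frac{1}{507} = -5 + \frac{2 N \left(N + N^{2}\right)}{507}$)
$\frac{460717 - 79504}{-447210 + Y{\left(-528 \right)}} = \frac{460717 - 79504}{-447210 + \left(-5 + \frac{2 \left(-528\right)^{2}}{507} + \frac{2 \left(-528\right)^{3}}{507}\right)} = \frac{381213}{-447210 + \left(-5 + \frac{2}{507} \cdot 278784 + \frac{2}{507} \left(-147197952\right)\right)} = \frac{381213}{-447210 - \frac{97946957}{169}} = \frac{381213}{- \frac{173525447}{169}} = 381213 \left(- \frac{169}{173525447}\right) = - \frac{64424997}{173525447}$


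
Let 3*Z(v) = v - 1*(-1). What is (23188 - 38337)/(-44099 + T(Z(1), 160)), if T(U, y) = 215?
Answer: 15149/43884 ≈ 0.34521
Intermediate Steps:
Z(v) = ⅓ + v/3 (Z(v) = (v - 1*(-1))/3 = (v + 1)/3 = (1 + v)/3 = ⅓ + v/3)
(23188 - 38337)/(-44099 + T(Z(1), 160)) = (23188 - 38337)/(-44099 + 215) = -15149/(-43884) = -15149*(-1/43884) = 15149/43884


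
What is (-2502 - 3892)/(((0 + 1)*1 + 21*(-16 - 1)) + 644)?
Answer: -3197/144 ≈ -22.201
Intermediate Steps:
(-2502 - 3892)/(((0 + 1)*1 + 21*(-16 - 1)) + 644) = -6394/((1*1 + 21*(-17)) + 644) = -6394/((1 - 357) + 644) = -6394/(-356 + 644) = -6394/288 = -6394*1/288 = -3197/144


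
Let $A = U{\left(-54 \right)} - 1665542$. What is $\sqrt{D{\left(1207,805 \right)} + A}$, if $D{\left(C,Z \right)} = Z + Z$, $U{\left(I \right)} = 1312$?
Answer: $2 i \sqrt{415655} \approx 1289.4 i$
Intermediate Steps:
$D{\left(C,Z \right)} = 2 Z$
$A = -1664230$ ($A = 1312 - 1665542 = -1664230$)
$\sqrt{D{\left(1207,805 \right)} + A} = \sqrt{2 \cdot 805 - 1664230} = \sqrt{1610 - 1664230} = \sqrt{-1662620} = 2 i \sqrt{415655}$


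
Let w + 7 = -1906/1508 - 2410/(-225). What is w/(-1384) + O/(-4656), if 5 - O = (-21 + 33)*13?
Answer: 34917841/1138758660 ≈ 0.030663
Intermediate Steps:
O = -151 (O = 5 - (-21 + 33)*13 = 5 - 12*13 = 5 - 1*156 = 5 - 156 = -151)
w = 83033/33930 (w = -7 + (-1906/1508 - 2410/(-225)) = -7 + (-1906*1/1508 - 2410*(-1/225)) = -7 + (-953/754 + 482/45) = -7 + 320543/33930 = 83033/33930 ≈ 2.4472)
w/(-1384) + O/(-4656) = (83033/33930)/(-1384) - 151/(-4656) = (83033/33930)*(-1/1384) - 151*(-1/4656) = -83033/46959120 + 151/4656 = 34917841/1138758660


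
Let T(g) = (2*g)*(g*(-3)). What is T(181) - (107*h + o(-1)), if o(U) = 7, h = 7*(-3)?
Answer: -194326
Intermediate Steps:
h = -21
T(g) = -6*g**2 (T(g) = (2*g)*(-3*g) = -6*g**2)
T(181) - (107*h + o(-1)) = -6*181**2 - (107*(-21) + 7) = -6*32761 - (-2247 + 7) = -196566 - 1*(-2240) = -196566 + 2240 = -194326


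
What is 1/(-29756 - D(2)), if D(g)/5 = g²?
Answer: -1/29776 ≈ -3.3584e-5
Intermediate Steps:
D(g) = 5*g²
1/(-29756 - D(2)) = 1/(-29756 - 5*2²) = 1/(-29756 - 5*4) = 1/(-29756 - 1*20) = 1/(-29756 - 20) = 1/(-29776) = -1/29776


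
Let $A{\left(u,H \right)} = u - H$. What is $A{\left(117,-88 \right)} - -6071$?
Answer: $6276$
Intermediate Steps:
$A{\left(117,-88 \right)} - -6071 = \left(117 - -88\right) - -6071 = \left(117 + 88\right) + \left(-12433 + 18504\right) = 205 + 6071 = 6276$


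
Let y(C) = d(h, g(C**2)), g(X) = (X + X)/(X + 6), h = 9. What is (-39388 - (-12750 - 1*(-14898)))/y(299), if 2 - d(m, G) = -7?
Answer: -41536/9 ≈ -4615.1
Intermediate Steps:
g(X) = 2*X/(6 + X) (g(X) = (2*X)/(6 + X) = 2*X/(6 + X))
d(m, G) = 9 (d(m, G) = 2 - 1*(-7) = 2 + 7 = 9)
y(C) = 9
(-39388 - (-12750 - 1*(-14898)))/y(299) = (-39388 - (-12750 - 1*(-14898)))/9 = (-39388 - (-12750 + 14898))*(1/9) = (-39388 - 1*2148)*(1/9) = (-39388 - 2148)*(1/9) = -41536*1/9 = -41536/9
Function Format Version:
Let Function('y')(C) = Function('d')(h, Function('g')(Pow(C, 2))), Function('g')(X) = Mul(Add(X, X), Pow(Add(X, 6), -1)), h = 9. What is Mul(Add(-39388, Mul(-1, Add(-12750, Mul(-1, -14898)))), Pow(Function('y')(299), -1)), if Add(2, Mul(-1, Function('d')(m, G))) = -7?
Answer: Rational(-41536, 9) ≈ -4615.1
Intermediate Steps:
Function('g')(X) = Mul(2, X, Pow(Add(6, X), -1)) (Function('g')(X) = Mul(Mul(2, X), Pow(Add(6, X), -1)) = Mul(2, X, Pow(Add(6, X), -1)))
Function('d')(m, G) = 9 (Function('d')(m, G) = Add(2, Mul(-1, -7)) = Add(2, 7) = 9)
Function('y')(C) = 9
Mul(Add(-39388, Mul(-1, Add(-12750, Mul(-1, -14898)))), Pow(Function('y')(299), -1)) = Mul(Add(-39388, Mul(-1, Add(-12750, Mul(-1, -14898)))), Pow(9, -1)) = Mul(Add(-39388, Mul(-1, Add(-12750, 14898))), Rational(1, 9)) = Mul(Add(-39388, Mul(-1, 2148)), Rational(1, 9)) = Mul(Add(-39388, -2148), Rational(1, 9)) = Mul(-41536, Rational(1, 9)) = Rational(-41536, 9)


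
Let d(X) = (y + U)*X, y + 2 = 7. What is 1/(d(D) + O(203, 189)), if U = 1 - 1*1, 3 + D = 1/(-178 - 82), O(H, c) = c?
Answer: 52/9047 ≈ 0.0057478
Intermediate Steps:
D = -781/260 (D = -3 + 1/(-178 - 82) = -3 + 1/(-260) = -3 - 1/260 = -781/260 ≈ -3.0038)
y = 5 (y = -2 + 7 = 5)
U = 0 (U = 1 - 1 = 0)
d(X) = 5*X (d(X) = (5 + 0)*X = 5*X)
1/(d(D) + O(203, 189)) = 1/(5*(-781/260) + 189) = 1/(-781/52 + 189) = 1/(9047/52) = 52/9047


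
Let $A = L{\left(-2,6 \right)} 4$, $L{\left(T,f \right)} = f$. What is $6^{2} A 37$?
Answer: $31968$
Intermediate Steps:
$A = 24$ ($A = 6 \cdot 4 = 24$)
$6^{2} A 37 = 6^{2} \cdot 24 \cdot 37 = 36 \cdot 24 \cdot 37 = 864 \cdot 37 = 31968$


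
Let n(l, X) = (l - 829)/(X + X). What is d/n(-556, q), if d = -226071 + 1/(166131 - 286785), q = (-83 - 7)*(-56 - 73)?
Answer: 7037303572230/1856731 ≈ 3.7902e+6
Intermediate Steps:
q = 11610 (q = -90*(-129) = 11610)
n(l, X) = (-829 + l)/(2*X) (n(l, X) = (-829 + l)/((2*X)) = (-829 + l)*(1/(2*X)) = (-829 + l)/(2*X))
d = -27276370435/120654 (d = -226071 + 1/(-120654) = -226071 - 1/120654 = -27276370435/120654 ≈ -2.2607e+5)
d/n(-556, q) = -27276370435*23220/(-829 - 556)/120654 = -27276370435/(120654*((½)*(1/11610)*(-1385))) = -27276370435/(120654*(-277/4644)) = -27276370435/120654*(-4644/277) = 7037303572230/1856731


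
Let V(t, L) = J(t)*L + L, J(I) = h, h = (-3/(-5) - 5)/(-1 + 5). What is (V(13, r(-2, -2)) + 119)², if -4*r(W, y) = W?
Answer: 5659641/400 ≈ 14149.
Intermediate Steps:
h = -11/10 (h = (-3*(-⅕) - 5)/4 = (⅗ - 5)*(¼) = -22/5*¼ = -11/10 ≈ -1.1000)
r(W, y) = -W/4
J(I) = -11/10
V(t, L) = -L/10 (V(t, L) = -11*L/10 + L = -L/10)
(V(13, r(-2, -2)) + 119)² = (-(-1)*(-2)/40 + 119)² = (-⅒*½ + 119)² = (-1/20 + 119)² = (2379/20)² = 5659641/400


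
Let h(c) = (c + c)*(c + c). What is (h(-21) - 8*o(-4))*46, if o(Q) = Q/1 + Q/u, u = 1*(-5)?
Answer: 411608/5 ≈ 82322.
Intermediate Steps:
u = -5
o(Q) = 4*Q/5 (o(Q) = Q/1 + Q/(-5) = Q*1 + Q*(-⅕) = Q - Q/5 = 4*Q/5)
h(c) = 4*c² (h(c) = (2*c)*(2*c) = 4*c²)
(h(-21) - 8*o(-4))*46 = (4*(-21)² - 32*(-4)/5)*46 = (4*441 - 8*(-16/5))*46 = (1764 + 128/5)*46 = (8948/5)*46 = 411608/5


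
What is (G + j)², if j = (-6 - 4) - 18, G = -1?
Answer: 841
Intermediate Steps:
j = -28 (j = -10 - 18 = -28)
(G + j)² = (-1 - 28)² = (-29)² = 841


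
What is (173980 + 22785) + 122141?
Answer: 318906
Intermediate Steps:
(173980 + 22785) + 122141 = 196765 + 122141 = 318906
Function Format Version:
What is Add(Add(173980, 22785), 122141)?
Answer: 318906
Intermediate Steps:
Add(Add(173980, 22785), 122141) = Add(196765, 122141) = 318906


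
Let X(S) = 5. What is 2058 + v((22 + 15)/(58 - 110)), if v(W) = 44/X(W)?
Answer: 10334/5 ≈ 2066.8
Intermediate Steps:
v(W) = 44/5
2058 + v((22 + 15)/(58 - 110)) = 2058 + 44/5 = 10334/5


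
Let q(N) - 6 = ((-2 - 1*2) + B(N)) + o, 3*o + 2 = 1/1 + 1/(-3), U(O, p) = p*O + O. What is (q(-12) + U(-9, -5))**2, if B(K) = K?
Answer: 52900/81 ≈ 653.09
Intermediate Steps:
U(O, p) = O + O*p (U(O, p) = O*p + O = O + O*p)
o = -4/9 (o = -2/3 + (1/1 + 1/(-3))/3 = -2/3 + (1*1 + 1*(-1/3))/3 = -2/3 + (1 - 1/3)/3 = -2/3 + (1/3)*(2/3) = -2/3 + 2/9 = -4/9 ≈ -0.44444)
q(N) = 14/9 + N (q(N) = 6 + (((-2 - 1*2) + N) - 4/9) = 6 + (((-2 - 2) + N) - 4/9) = 6 + ((-4 + N) - 4/9) = 6 + (-40/9 + N) = 14/9 + N)
(q(-12) + U(-9, -5))**2 = ((14/9 - 12) - 9*(1 - 5))**2 = (-94/9 - 9*(-4))**2 = (-94/9 + 36)**2 = (230/9)**2 = 52900/81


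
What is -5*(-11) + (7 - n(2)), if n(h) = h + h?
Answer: 58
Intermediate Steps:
n(h) = 2*h
-5*(-11) + (7 - n(2)) = -5*(-11) + (7 - 2*2) = 55 + (7 - 1*4) = 55 + (7 - 4) = 55 + 3 = 58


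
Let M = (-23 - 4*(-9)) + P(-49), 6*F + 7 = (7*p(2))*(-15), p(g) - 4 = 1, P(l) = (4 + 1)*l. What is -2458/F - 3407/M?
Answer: 1308515/30856 ≈ 42.407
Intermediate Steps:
P(l) = 5*l
p(g) = 5 (p(g) = 4 + 1 = 5)
F = -266/3 (F = -7/6 + ((7*5)*(-15))/6 = -7/6 + (35*(-15))/6 = -7/6 + (1/6)*(-525) = -7/6 - 175/2 = -266/3 ≈ -88.667)
M = -232 (M = (-23 - 4*(-9)) + 5*(-49) = (-23 + 36) - 245 = 13 - 245 = -232)
-2458/F - 3407/M = -2458/(-266/3) - 3407/(-232) = -2458*(-3/266) - 3407*(-1/232) = 3687/133 + 3407/232 = 1308515/30856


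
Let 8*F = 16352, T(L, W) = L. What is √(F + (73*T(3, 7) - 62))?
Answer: √2201 ≈ 46.915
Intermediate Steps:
F = 2044 (F = (⅛)*16352 = 2044)
√(F + (73*T(3, 7) - 62)) = √(2044 + (73*3 - 62)) = √(2044 + (219 - 62)) = √(2044 + 157) = √2201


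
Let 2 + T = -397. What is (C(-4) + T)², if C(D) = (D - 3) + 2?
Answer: 163216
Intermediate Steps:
C(D) = -1 + D (C(D) = (-3 + D) + 2 = -1 + D)
T = -399 (T = -2 - 397 = -399)
(C(-4) + T)² = ((-1 - 4) - 399)² = (-5 - 399)² = (-404)² = 163216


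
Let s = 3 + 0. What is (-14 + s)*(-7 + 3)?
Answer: 44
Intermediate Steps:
s = 3
(-14 + s)*(-7 + 3) = (-14 + 3)*(-7 + 3) = -11*(-4) = 44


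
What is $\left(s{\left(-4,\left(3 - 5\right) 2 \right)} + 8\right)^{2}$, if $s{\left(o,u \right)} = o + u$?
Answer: $0$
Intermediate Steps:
$\left(s{\left(-4,\left(3 - 5\right) 2 \right)} + 8\right)^{2} = \left(\left(-4 + \left(3 - 5\right) 2\right) + 8\right)^{2} = \left(\left(-4 - 4\right) + 8\right)^{2} = \left(-8 + 8\right)^{2} = 0^{2} = 0$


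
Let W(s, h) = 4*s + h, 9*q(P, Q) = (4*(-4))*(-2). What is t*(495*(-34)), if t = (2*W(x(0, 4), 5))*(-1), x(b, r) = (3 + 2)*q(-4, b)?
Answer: 2561900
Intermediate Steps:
q(P, Q) = 32/9 (q(P, Q) = ((4*(-4))*(-2))/9 = (-16*(-2))/9 = (1/9)*32 = 32/9)
x(b, r) = 160/9 (x(b, r) = (3 + 2)*(32/9) = 5*(32/9) = 160/9)
W(s, h) = h + 4*s
t = -1370/9 (t = (2*(5 + 4*(160/9)))*(-1) = (2*(5 + 640/9))*(-1) = (2*(685/9))*(-1) = (1370/9)*(-1) = -1370/9 ≈ -152.22)
t*(495*(-34)) = -75350*(-34) = -1370/9*(-16830) = 2561900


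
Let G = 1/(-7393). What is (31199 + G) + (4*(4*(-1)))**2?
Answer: 232546814/7393 ≈ 31455.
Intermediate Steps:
G = -1/7393 ≈ -0.00013526
(31199 + G) + (4*(4*(-1)))**2 = (31199 - 1/7393) + (4*(4*(-1)))**2 = 230654206/7393 + (4*(-4))**2 = 230654206/7393 + (-16)**2 = 230654206/7393 + 256 = 232546814/7393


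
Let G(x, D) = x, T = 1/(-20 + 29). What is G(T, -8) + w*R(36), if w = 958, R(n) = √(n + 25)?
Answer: ⅑ + 958*√61 ≈ 7482.3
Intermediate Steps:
T = ⅑ (T = 1/9 = ⅑ ≈ 0.11111)
R(n) = √(25 + n)
G(T, -8) + w*R(36) = ⅑ + 958*√(25 + 36) = ⅑ + 958*√61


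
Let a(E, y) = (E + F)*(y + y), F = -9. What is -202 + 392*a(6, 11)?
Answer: -26074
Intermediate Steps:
a(E, y) = 2*y*(-9 + E) (a(E, y) = (E - 9)*(y + y) = (-9 + E)*(2*y) = 2*y*(-9 + E))
-202 + 392*a(6, 11) = -202 + 392*(2*11*(-9 + 6)) = -202 + 392*(2*11*(-3)) = -202 + 392*(-66) = -202 - 25872 = -26074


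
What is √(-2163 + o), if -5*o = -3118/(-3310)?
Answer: 4*I*√370314194/1655 ≈ 46.51*I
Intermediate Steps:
o = -1559/8275 (o = -(-3118)/(5*(-3310)) = -(-3118)*(-1)/(5*3310) = -⅕*1559/1655 = -1559/8275 ≈ -0.18840)
√(-2163 + o) = √(-2163 - 1559/8275) = √(-17900384/8275) = 4*I*√370314194/1655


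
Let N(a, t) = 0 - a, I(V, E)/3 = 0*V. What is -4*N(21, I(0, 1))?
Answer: 84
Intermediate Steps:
I(V, E) = 0 (I(V, E) = 3*(0*V) = 3*0 = 0)
N(a, t) = -a
-4*N(21, I(0, 1)) = -(-4)*21 = -4*(-21) = 84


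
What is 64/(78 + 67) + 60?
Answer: 8764/145 ≈ 60.441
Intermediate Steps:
64/(78 + 67) + 60 = 64/145 + 60 = 8764/145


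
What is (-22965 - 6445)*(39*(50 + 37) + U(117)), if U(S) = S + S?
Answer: -106670070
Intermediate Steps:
U(S) = 2*S
(-22965 - 6445)*(39*(50 + 37) + U(117)) = (-22965 - 6445)*(39*(50 + 37) + 2*117) = -29410*(39*87 + 234) = -29410*(3393 + 234) = -29410*3627 = -106670070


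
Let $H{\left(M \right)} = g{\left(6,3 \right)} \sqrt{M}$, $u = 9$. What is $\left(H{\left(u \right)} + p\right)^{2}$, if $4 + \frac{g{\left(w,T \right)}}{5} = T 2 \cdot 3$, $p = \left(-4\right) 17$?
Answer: $20164$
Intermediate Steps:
$p = -68$
$g{\left(w,T \right)} = -20 + 30 T$ ($g{\left(w,T \right)} = -20 + 5 T 2 \cdot 3 = -20 + 5 \cdot 2 T 3 = -20 + 5 \cdot 6 T = -20 + 30 T$)
$H{\left(M \right)} = 70 \sqrt{M}$ ($H{\left(M \right)} = \left(-20 + 30 \cdot 3\right) \sqrt{M} = \left(-20 + 90\right) \sqrt{M} = 70 \sqrt{M}$)
$\left(H{\left(u \right)} + p\right)^{2} = \left(70 \sqrt{9} - 68\right)^{2} = \left(70 \cdot 3 - 68\right)^{2} = \left(210 - 68\right)^{2} = 142^{2} = 20164$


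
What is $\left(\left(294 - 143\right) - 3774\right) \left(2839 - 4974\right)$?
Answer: $7735105$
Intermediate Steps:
$\left(\left(294 - 143\right) - 3774\right) \left(2839 - 4974\right) = \left(\left(294 - 143\right) - 3774\right) \left(-2135\right) = \left(151 - 3774\right) \left(-2135\right) = \left(-3623\right) \left(-2135\right) = 7735105$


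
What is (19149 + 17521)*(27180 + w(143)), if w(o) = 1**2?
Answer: 996727270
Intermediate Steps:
w(o) = 1
(19149 + 17521)*(27180 + w(143)) = (19149 + 17521)*(27180 + 1) = 36670*27181 = 996727270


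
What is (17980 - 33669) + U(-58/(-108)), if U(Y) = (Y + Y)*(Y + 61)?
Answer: -22778195/1458 ≈ -15623.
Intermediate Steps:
U(Y) = 2*Y*(61 + Y) (U(Y) = (2*Y)*(61 + Y) = 2*Y*(61 + Y))
(17980 - 33669) + U(-58/(-108)) = (17980 - 33669) + 2*(-58/(-108))*(61 - 58/(-108)) = -15689 + 2*(-58*(-1/108))*(61 - 58*(-1/108)) = -15689 + 2*(29/54)*(61 + 29/54) = -15689 + 2*(29/54)*(3323/54) = -15689 + 96367/1458 = -22778195/1458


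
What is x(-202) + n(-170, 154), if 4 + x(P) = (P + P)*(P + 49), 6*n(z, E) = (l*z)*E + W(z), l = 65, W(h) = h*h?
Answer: -216992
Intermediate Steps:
W(h) = h²
n(z, E) = z²/6 + 65*E*z/6 (n(z, E) = ((65*z)*E + z²)/6 = (65*E*z + z²)/6 = (z² + 65*E*z)/6 = z²/6 + 65*E*z/6)
x(P) = -4 + 2*P*(49 + P) (x(P) = -4 + (P + P)*(P + 49) = -4 + (2*P)*(49 + P) = -4 + 2*P*(49 + P))
x(-202) + n(-170, 154) = (-4 + 2*(-202)² + 98*(-202)) + (⅙)*(-170)*(-170 + 65*154) = (-4 + 2*40804 - 19796) + (⅙)*(-170)*(-170 + 10010) = (-4 + 81608 - 19796) + (⅙)*(-170)*9840 = 61808 - 278800 = -216992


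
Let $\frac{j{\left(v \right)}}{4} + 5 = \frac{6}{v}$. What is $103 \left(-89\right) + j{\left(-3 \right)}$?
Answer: $-9195$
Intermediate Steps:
$j{\left(v \right)} = -20 + \frac{24}{v}$ ($j{\left(v \right)} = -20 + 4 \frac{6}{v} = -20 + \frac{24}{v}$)
$103 \left(-89\right) + j{\left(-3 \right)} = 103 \left(-89\right) - \left(20 - \frac{24}{-3}\right) = -9167 + \left(-20 + 24 \left(- \frac{1}{3}\right)\right) = -9167 - 28 = -9195$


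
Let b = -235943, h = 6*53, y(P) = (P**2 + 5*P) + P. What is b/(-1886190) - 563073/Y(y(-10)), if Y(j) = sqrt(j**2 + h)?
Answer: 235943/1886190 - 80439*sqrt(1918)/274 ≈ -12857.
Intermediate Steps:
y(P) = P**2 + 6*P
h = 318
Y(j) = sqrt(318 + j**2) (Y(j) = sqrt(j**2 + 318) = sqrt(318 + j**2))
b/(-1886190) - 563073/Y(y(-10)) = -235943/(-1886190) - 563073/sqrt(318 + (-10*(6 - 10))**2) = -235943*(-1/1886190) - 563073/sqrt(318 + (-10*(-4))**2) = 235943/1886190 - 563073/sqrt(318 + 40**2) = 235943/1886190 - 563073/sqrt(318 + 1600) = 235943/1886190 - 563073*sqrt(1918)/1918 = 235943/1886190 - 80439*sqrt(1918)/274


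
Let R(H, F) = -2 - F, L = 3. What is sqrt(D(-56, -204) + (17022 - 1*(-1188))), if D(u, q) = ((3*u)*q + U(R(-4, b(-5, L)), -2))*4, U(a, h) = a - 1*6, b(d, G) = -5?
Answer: 3*sqrt(17254) ≈ 394.06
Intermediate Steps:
U(a, h) = -6 + a (U(a, h) = a - 6 = -6 + a)
D(u, q) = -12 + 12*q*u (D(u, q) = ((3*u)*q + (-6 + (-2 - 1*(-5))))*4 = (3*q*u + (-6 + (-2 + 5)))*4 = (3*q*u + (-6 + 3))*4 = (3*q*u - 3)*4 = (-3 + 3*q*u)*4 = -12 + 12*q*u)
sqrt(D(-56, -204) + (17022 - 1*(-1188))) = sqrt((-12 + 12*(-204)*(-56)) + (17022 - 1*(-1188))) = sqrt((-12 + 137088) + (17022 + 1188)) = sqrt(137076 + 18210) = sqrt(155286) = 3*sqrt(17254)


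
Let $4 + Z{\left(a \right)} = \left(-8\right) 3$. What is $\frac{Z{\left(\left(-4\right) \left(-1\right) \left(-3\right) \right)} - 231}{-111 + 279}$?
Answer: $- \frac{37}{24} \approx -1.5417$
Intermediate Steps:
$Z{\left(a \right)} = -28$ ($Z{\left(a \right)} = -4 - 24 = -28$)
$\frac{Z{\left(\left(-4\right) \left(-1\right) \left(-3\right) \right)} - 231}{-111 + 279} = \frac{-28 - 231}{-111 + 279} = - \frac{259}{168} = \left(-259\right) \frac{1}{168} = - \frac{37}{24}$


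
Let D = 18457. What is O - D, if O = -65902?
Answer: -84359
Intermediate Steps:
O - D = -65902 - 1*18457 = -65902 - 18457 = -84359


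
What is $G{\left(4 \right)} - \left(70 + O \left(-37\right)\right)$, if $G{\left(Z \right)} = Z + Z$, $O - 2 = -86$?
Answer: $-3170$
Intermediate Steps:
$O = -84$ ($O = 2 - 86 = -84$)
$G{\left(Z \right)} = 2 Z$
$G{\left(4 \right)} - \left(70 + O \left(-37\right)\right) = 2 \cdot 4 - \left(70 - -3108\right) = 8 - \left(70 + 3108\right) = 8 - 3178 = -3170$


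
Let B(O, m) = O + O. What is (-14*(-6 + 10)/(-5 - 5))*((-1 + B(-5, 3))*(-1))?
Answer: 308/5 ≈ 61.600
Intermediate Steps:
B(O, m) = 2*O
(-14*(-6 + 10)/(-5 - 5))*((-1 + B(-5, 3))*(-1)) = (-14*(-6 + 10)/(-5 - 5))*((-1 + 2*(-5))*(-1)) = (-56/(-10))*((-1 - 10)*(-1)) = (-56*(-1)/10)*(-11*(-1)) = -14*(-2/5)*11 = (28/5)*11 = 308/5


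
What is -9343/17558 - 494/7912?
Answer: -20648867/34729724 ≈ -0.59456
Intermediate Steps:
-9343/17558 - 494/7912 = -9343*1/17558 - 494*1/7912 = -9343/17558 - 247/3956 = -20648867/34729724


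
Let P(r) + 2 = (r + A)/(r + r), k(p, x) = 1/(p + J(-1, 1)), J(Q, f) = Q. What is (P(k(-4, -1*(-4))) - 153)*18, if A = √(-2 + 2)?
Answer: -2781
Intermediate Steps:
A = 0 (A = √0 = 0)
k(p, x) = 1/(-1 + p) (k(p, x) = 1/(p - 1) = 1/(-1 + p))
P(r) = -3/2 (P(r) = -2 + (r + 0)/(r + r) = -2 + r/((2*r)) = -2 + r*(1/(2*r)) = -2 + ½ = -3/2)
(P(k(-4, -1*(-4))) - 153)*18 = (-3/2 - 153)*18 = -309/2*18 = -2781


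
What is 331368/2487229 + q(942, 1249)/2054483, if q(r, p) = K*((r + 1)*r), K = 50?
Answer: 111151812126444/5109969697607 ≈ 21.752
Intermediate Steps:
q(r, p) = 50*r*(1 + r) (q(r, p) = 50*((r + 1)*r) = 50*((1 + r)*r) = 50*(r*(1 + r)) = 50*r*(1 + r))
331368/2487229 + q(942, 1249)/2054483 = 331368/2487229 + (50*942*(1 + 942))/2054483 = 331368*(1/2487229) + (50*942*943)*(1/2054483) = 331368/2487229 + 44415300*(1/2054483) = 331368/2487229 + 44415300/2054483 = 111151812126444/5109969697607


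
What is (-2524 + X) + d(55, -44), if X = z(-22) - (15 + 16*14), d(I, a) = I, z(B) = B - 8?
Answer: -2738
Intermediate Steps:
z(B) = -8 + B
X = -269 (X = (-8 - 22) - (15 + 16*14) = -30 - (15 + 224) = -30 - 1*239 = -30 - 239 = -269)
(-2524 + X) + d(55, -44) = (-2524 - 269) + 55 = -2793 + 55 = -2738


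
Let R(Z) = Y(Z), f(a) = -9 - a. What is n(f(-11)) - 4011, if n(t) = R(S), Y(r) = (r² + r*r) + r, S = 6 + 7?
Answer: -3660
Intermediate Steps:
S = 13
Y(r) = r + 2*r² (Y(r) = (r² + r²) + r = 2*r² + r = r + 2*r²)
R(Z) = Z*(1 + 2*Z)
n(t) = 351 (n(t) = 13*(1 + 2*13) = 13*(1 + 26) = 13*27 = 351)
n(f(-11)) - 4011 = 351 - 4011 = -3660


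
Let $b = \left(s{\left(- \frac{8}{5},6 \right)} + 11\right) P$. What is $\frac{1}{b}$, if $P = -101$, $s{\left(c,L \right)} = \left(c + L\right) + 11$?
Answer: $- \frac{5}{13332} \approx -0.00037504$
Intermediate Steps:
$s{\left(c,L \right)} = 11 + L + c$ ($s{\left(c,L \right)} = \left(L + c\right) + 11 = 11 + L + c$)
$b = - \frac{13332}{5}$ ($b = \left(\left(11 + 6 - \frac{8}{5}\right) + 11\right) \left(-101\right) = \left(\frac{77}{5} + 11\right) \left(-101\right) = \frac{132}{5} \left(-101\right) = - \frac{13332}{5} \approx -2666.4$)
$\frac{1}{b} = \frac{1}{- \frac{13332}{5}} = - \frac{5}{13332}$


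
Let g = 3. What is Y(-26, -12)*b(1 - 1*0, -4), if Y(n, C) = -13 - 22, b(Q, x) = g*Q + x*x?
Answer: -665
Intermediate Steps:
b(Q, x) = x² + 3*Q (b(Q, x) = 3*Q + x*x = 3*Q + x² = x² + 3*Q)
Y(n, C) = -35
Y(-26, -12)*b(1 - 1*0, -4) = -35*((-4)² + 3*(1 - 1*0)) = -35*(16 + 3*(1 + 0)) = -35*(16 + 3*1) = -35*(16 + 3) = -35*19 = -665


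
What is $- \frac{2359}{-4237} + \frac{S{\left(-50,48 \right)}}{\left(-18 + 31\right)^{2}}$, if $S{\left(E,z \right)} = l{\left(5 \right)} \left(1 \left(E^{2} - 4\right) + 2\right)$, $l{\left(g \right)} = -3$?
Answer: $- \frac{31353407}{716053} \approx -43.786$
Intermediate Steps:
$S{\left(E,z \right)} = 6 - 3 E^{2}$ ($S{\left(E,z \right)} = - 3 \left(1 \left(E^{2} - 4\right) + 2\right) = - 3 \left(1 \left(-4 + E^{2}\right) + 2\right) = - 3 \left(\left(-4 + E^{2}\right) + 2\right) = - 3 \left(-2 + E^{2}\right) = 6 - 3 E^{2}$)
$- \frac{2359}{-4237} + \frac{S{\left(-50,48 \right)}}{\left(-18 + 31\right)^{2}} = - \frac{2359}{-4237} + \frac{6 - 3 \left(-50\right)^{2}}{\left(-18 + 31\right)^{2}} = \left(-2359\right) \left(- \frac{1}{4237}\right) + \frac{6 - 7500}{13^{2}} = \frac{2359}{4237} + \frac{6 - 7500}{169} = \frac{2359}{4237} - \frac{7494}{169} = - \frac{31353407}{716053}$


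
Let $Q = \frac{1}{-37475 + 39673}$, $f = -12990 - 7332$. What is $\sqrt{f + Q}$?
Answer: $\frac{11 i \sqrt{811402690}}{2198} \approx 142.56 i$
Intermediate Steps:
$f = -20322$
$Q = \frac{1}{2198} \approx 0.00045496$
$\sqrt{f + Q} = \sqrt{-20322 + \frac{1}{2198}} = \sqrt{- \frac{44667755}{2198}} = \frac{11 i \sqrt{811402690}}{2198}$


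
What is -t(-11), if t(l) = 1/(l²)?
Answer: -1/121 ≈ -0.0082645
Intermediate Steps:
t(l) = l⁻²
-t(-11) = -1/(-11)² = -1*1/121 = -1/121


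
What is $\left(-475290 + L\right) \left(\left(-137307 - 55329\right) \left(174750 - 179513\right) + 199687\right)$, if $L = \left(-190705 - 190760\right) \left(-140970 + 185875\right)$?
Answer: $-15720776338406124825$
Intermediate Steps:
$L = -17129685825$ ($L = \left(-381465\right) 44905 = -17129685825$)
$\left(-475290 + L\right) \left(\left(-137307 - 55329\right) \left(174750 - 179513\right) + 199687\right) = \left(-475290 - 17129685825\right) \left(\left(-137307 - 55329\right) \left(174750 - 179513\right) + 199687\right) = - 17130161115 \left(\left(-192636\right) \left(-4763\right) + 199687\right) = - 17130161115 \left(917525268 + 199687\right) = \left(-17130161115\right) 917724955 = -15720776338406124825$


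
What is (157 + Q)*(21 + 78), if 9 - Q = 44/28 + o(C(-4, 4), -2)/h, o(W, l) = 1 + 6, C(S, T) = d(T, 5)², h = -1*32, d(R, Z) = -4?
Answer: 3651219/224 ≈ 16300.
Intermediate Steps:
h = -32
C(S, T) = 16 (C(S, T) = (-4)² = 16)
o(W, l) = 7
Q = 1713/224 (Q = 9 - (44/28 + 7/(-32)) = 9 - (44*(1/28) + 7*(-1/32)) = 9 - (11/7 - 7/32) = 9 - 1*303/224 = 9 - 303/224 = 1713/224 ≈ 7.6473)
(157 + Q)*(21 + 78) = (157 + 1713/224)*(21 + 78) = (36881/224)*99 = 3651219/224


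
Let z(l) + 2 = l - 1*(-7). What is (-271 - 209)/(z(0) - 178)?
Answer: 480/173 ≈ 2.7746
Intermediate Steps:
z(l) = 5 + l (z(l) = -2 + (l - 1*(-7)) = -2 + (l + 7) = -2 + (7 + l) = 5 + l)
(-271 - 209)/(z(0) - 178) = (-271 - 209)/((5 + 0) - 178) = -480/(5 - 178) = -480/(-173) = -480*(-1/173) = 480/173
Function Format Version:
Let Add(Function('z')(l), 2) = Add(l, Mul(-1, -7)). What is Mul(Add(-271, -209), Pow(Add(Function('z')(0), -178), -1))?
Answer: Rational(480, 173) ≈ 2.7746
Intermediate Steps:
Function('z')(l) = Add(5, l) (Function('z')(l) = Add(-2, Add(l, Mul(-1, -7))) = Add(-2, Add(l, 7)) = Add(-2, Add(7, l)) = Add(5, l))
Mul(Add(-271, -209), Pow(Add(Function('z')(0), -178), -1)) = Mul(Add(-271, -209), Pow(Add(Add(5, 0), -178), -1)) = Mul(-480, Pow(Add(5, -178), -1)) = Mul(-480, Pow(-173, -1)) = Mul(-480, Rational(-1, 173)) = Rational(480, 173)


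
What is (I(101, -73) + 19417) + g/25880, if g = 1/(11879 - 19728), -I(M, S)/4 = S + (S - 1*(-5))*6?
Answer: 4335042572919/203132120 ≈ 21341.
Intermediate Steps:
I(M, S) = -120 - 28*S (I(M, S) = -4*(S + (S - 1*(-5))*6) = -4*(S + (S + 5)*6) = -4*(S + (5 + S)*6) = -4*(S + (30 + 6*S)) = -4*(30 + 7*S) = -120 - 28*S)
g = -1/7849 (g = 1/(-7849) = -1/7849 ≈ -0.00012740)
(I(101, -73) + 19417) + g/25880 = ((-120 - 28*(-73)) + 19417) - 1/7849/25880 = ((-120 + 2044) + 19417) - 1/7849*1/25880 = (1924 + 19417) - 1/203132120 = 21341 - 1/203132120 = 4335042572919/203132120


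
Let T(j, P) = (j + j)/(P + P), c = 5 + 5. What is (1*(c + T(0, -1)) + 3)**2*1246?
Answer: 210574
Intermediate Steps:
c = 10
T(j, P) = j/P (T(j, P) = (2*j)/((2*P)) = (2*j)*(1/(2*P)) = j/P)
(1*(c + T(0, -1)) + 3)**2*1246 = (1*(10 + 0/(-1)) + 3)**2*1246 = (1*(10 + 0*(-1)) + 3)**2*1246 = (1*(10 + 0) + 3)**2*1246 = (1*10 + 3)**2*1246 = (10 + 3)**2*1246 = 13**2*1246 = 169*1246 = 210574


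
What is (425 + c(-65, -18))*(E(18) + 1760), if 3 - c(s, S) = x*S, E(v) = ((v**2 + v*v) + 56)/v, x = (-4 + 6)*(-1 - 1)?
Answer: 5764352/9 ≈ 6.4048e+5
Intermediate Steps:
x = -4 (x = 2*(-2) = -4)
E(v) = (56 + 2*v**2)/v (E(v) = ((v**2 + v**2) + 56)/v = (2*v**2 + 56)/v = (56 + 2*v**2)/v)
c(s, S) = 3 + 4*S (c(s, S) = 3 - (-4)*S = 3 + 4*S)
(425 + c(-65, -18))*(E(18) + 1760) = (425 + (3 + 4*(-18)))*((2*18 + 56/18) + 1760) = (425 + (3 - 72))*((36 + 56*(1/18)) + 1760) = (425 - 69)*((36 + 28/9) + 1760) = 356*(352/9 + 1760) = 356*(16192/9) = 5764352/9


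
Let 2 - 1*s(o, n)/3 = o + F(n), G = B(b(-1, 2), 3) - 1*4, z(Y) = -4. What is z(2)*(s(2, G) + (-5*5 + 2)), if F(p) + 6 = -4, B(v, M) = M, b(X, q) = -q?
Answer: -28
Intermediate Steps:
F(p) = -10 (F(p) = -6 - 4 = -10)
G = -1 (G = 3 - 1*4 = 3 - 4 = -1)
s(o, n) = 36 - 3*o (s(o, n) = 6 - 3*(o - 10) = 6 - 3*(-10 + o) = 6 + (30 - 3*o) = 36 - 3*o)
z(2)*(s(2, G) + (-5*5 + 2)) = -4*((36 - 3*2) + (-5*5 + 2)) = -4*((36 - 6) + (-25 + 2)) = -4*(30 - 23) = -4*7 = -28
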